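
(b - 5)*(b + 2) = b^2 - 3*b - 10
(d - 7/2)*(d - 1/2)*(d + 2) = d^3 - 2*d^2 - 25*d/4 + 7/2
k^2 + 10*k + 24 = (k + 4)*(k + 6)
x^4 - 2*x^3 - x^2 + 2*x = x*(x - 2)*(x - 1)*(x + 1)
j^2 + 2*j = j*(j + 2)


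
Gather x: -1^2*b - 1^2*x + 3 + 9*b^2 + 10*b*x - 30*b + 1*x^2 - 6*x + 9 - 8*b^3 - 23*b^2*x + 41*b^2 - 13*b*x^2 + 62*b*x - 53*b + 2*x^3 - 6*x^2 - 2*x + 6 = -8*b^3 + 50*b^2 - 84*b + 2*x^3 + x^2*(-13*b - 5) + x*(-23*b^2 + 72*b - 9) + 18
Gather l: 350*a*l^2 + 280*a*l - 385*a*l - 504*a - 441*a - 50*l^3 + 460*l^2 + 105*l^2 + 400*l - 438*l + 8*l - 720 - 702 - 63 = -945*a - 50*l^3 + l^2*(350*a + 565) + l*(-105*a - 30) - 1485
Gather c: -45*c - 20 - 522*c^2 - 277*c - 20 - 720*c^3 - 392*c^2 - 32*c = -720*c^3 - 914*c^2 - 354*c - 40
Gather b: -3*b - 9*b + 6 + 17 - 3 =20 - 12*b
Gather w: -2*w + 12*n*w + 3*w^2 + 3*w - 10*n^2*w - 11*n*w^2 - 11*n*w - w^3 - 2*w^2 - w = -w^3 + w^2*(1 - 11*n) + w*(-10*n^2 + n)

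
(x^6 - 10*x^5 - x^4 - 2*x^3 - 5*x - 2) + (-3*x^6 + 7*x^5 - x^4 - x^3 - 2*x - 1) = -2*x^6 - 3*x^5 - 2*x^4 - 3*x^3 - 7*x - 3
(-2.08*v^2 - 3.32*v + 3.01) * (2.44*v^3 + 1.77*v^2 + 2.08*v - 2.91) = -5.0752*v^5 - 11.7824*v^4 - 2.8584*v^3 + 4.4749*v^2 + 15.922*v - 8.7591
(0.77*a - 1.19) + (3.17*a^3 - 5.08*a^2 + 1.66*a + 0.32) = 3.17*a^3 - 5.08*a^2 + 2.43*a - 0.87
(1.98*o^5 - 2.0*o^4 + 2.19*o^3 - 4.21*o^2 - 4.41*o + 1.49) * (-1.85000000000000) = -3.663*o^5 + 3.7*o^4 - 4.0515*o^3 + 7.7885*o^2 + 8.1585*o - 2.7565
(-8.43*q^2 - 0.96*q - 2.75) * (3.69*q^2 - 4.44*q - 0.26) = -31.1067*q^4 + 33.8868*q^3 - 3.6933*q^2 + 12.4596*q + 0.715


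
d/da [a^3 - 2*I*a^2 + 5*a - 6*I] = 3*a^2 - 4*I*a + 5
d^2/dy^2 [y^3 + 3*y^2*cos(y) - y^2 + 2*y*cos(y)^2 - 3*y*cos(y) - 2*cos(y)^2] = -3*y^2*cos(y) - 12*y*sin(y) + 3*y*cos(y) - 4*y*cos(2*y) + 6*y + 6*sqrt(2)*sin(y + pi/4) + 4*sqrt(2)*cos(2*y + pi/4) - 2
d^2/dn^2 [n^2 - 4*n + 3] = 2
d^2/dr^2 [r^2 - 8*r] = 2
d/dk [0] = 0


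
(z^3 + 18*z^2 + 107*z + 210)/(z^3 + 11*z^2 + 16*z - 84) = (z + 5)/(z - 2)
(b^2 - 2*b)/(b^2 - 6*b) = (b - 2)/(b - 6)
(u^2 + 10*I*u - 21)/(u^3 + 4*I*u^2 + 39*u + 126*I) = 1/(u - 6*I)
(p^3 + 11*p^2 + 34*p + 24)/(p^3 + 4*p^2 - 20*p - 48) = (p^2 + 5*p + 4)/(p^2 - 2*p - 8)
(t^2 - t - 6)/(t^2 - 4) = (t - 3)/(t - 2)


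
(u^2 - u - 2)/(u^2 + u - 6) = (u + 1)/(u + 3)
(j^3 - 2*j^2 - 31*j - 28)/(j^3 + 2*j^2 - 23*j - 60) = (j^2 - 6*j - 7)/(j^2 - 2*j - 15)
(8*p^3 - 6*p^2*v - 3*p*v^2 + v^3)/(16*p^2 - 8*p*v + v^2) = (2*p^2 - p*v - v^2)/(4*p - v)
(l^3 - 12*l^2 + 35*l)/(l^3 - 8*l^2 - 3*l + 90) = l*(l - 7)/(l^2 - 3*l - 18)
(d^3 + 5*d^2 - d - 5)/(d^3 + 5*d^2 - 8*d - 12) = (d^2 + 4*d - 5)/(d^2 + 4*d - 12)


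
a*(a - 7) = a^2 - 7*a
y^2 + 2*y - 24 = (y - 4)*(y + 6)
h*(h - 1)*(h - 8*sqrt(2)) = h^3 - 8*sqrt(2)*h^2 - h^2 + 8*sqrt(2)*h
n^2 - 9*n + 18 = (n - 6)*(n - 3)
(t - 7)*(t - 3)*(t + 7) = t^3 - 3*t^2 - 49*t + 147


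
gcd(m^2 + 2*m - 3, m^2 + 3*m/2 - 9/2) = m + 3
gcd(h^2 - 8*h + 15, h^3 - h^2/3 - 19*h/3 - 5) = h - 3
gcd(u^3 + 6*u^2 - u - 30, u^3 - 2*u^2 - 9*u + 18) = u^2 + u - 6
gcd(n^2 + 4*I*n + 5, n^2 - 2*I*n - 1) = n - I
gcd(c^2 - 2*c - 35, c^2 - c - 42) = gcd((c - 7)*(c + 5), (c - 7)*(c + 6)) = c - 7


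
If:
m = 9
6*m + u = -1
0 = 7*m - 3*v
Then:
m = 9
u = -55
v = 21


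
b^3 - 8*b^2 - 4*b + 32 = (b - 8)*(b - 2)*(b + 2)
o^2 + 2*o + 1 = (o + 1)^2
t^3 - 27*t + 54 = (t - 3)^2*(t + 6)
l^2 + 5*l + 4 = (l + 1)*(l + 4)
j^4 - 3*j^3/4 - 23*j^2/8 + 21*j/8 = j*(j - 3/2)*(j - 1)*(j + 7/4)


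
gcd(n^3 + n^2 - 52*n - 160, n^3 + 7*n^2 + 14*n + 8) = n + 4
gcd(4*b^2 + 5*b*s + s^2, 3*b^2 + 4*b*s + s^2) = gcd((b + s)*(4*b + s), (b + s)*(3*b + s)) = b + s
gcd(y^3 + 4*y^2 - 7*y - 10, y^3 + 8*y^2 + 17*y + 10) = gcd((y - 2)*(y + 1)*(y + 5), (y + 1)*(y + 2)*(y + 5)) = y^2 + 6*y + 5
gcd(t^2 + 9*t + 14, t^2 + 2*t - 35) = t + 7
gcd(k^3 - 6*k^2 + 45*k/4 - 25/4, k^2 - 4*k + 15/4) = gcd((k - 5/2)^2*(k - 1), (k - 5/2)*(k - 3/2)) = k - 5/2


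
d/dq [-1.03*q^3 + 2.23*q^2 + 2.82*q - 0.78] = -3.09*q^2 + 4.46*q + 2.82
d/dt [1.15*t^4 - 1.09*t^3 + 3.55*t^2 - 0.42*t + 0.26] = 4.6*t^3 - 3.27*t^2 + 7.1*t - 0.42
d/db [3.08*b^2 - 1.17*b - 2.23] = 6.16*b - 1.17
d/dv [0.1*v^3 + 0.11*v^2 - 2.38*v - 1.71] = 0.3*v^2 + 0.22*v - 2.38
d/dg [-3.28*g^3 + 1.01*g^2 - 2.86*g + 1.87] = -9.84*g^2 + 2.02*g - 2.86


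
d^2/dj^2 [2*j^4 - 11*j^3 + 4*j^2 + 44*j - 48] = 24*j^2 - 66*j + 8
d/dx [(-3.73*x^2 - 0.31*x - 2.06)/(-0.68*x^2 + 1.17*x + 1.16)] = (-4.5749*x^2 - 11.4552*x + 2.0506)/(0.4624*x^4 - 1.5912*x^3 - 0.2087*x^2 + 2.7144*x + 1.3456)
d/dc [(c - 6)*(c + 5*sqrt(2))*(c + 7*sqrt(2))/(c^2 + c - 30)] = (c^4 + 2*c^3 - 166*c^2 + 84*sqrt(2)*c^2 - 720*sqrt(2)*c + 1200*c - 1680 + 2160*sqrt(2))/(c^4 + 2*c^3 - 59*c^2 - 60*c + 900)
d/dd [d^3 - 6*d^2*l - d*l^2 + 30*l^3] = 3*d^2 - 12*d*l - l^2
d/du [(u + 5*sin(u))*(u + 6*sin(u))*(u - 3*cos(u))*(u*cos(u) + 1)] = -(u + 5*sin(u))*(u + 6*sin(u))*(u - 3*cos(u))*(u*sin(u) - cos(u)) + (u + 5*sin(u))*(u + 6*sin(u))*(u*cos(u) + 1)*(3*sin(u) + 1) + (u + 5*sin(u))*(u - 3*cos(u))*(u*cos(u) + 1)*(6*cos(u) + 1) + (u + 6*sin(u))*(u - 3*cos(u))*(u*cos(u) + 1)*(5*cos(u) + 1)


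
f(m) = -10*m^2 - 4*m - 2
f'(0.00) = -4.00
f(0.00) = -2.00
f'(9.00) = -184.00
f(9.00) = -848.00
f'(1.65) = -37.00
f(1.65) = -35.82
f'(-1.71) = 30.20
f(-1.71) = -24.40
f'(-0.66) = 9.20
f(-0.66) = -3.72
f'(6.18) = -127.60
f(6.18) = -408.64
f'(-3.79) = 71.80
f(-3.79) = -130.48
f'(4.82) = -100.40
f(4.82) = -253.60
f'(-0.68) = 9.60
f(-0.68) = -3.90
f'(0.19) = -7.80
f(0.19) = -3.12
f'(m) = -20*m - 4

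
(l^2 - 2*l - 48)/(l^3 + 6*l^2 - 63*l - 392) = (l + 6)/(l^2 + 14*l + 49)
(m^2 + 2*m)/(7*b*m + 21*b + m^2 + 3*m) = m*(m + 2)/(7*b*m + 21*b + m^2 + 3*m)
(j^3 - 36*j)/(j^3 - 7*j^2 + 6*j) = (j + 6)/(j - 1)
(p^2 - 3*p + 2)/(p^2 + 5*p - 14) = (p - 1)/(p + 7)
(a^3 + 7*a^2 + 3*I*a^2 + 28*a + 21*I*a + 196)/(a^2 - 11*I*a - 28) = (a^2 + 7*a*(1 + I) + 49*I)/(a - 7*I)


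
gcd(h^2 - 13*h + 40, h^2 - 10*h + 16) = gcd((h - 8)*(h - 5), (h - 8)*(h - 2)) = h - 8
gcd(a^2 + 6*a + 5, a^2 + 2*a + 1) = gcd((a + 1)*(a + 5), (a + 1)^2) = a + 1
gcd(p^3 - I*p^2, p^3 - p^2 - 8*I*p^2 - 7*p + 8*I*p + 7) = p - I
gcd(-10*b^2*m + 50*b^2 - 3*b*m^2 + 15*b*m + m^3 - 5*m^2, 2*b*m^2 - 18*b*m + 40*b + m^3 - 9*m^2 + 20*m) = 2*b*m - 10*b + m^2 - 5*m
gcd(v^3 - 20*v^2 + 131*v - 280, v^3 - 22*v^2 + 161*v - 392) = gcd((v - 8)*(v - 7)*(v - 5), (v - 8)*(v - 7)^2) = v^2 - 15*v + 56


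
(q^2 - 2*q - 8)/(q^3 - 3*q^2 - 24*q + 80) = (q + 2)/(q^2 + q - 20)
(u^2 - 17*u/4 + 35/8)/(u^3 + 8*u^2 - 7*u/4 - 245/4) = (4*u - 7)/(2*(2*u^2 + 21*u + 49))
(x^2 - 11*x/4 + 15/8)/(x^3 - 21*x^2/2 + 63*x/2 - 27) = (x - 5/4)/(x^2 - 9*x + 18)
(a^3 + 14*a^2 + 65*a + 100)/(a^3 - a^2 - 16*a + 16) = (a^2 + 10*a + 25)/(a^2 - 5*a + 4)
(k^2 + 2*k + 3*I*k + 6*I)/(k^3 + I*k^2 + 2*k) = (k^2 + k*(2 + 3*I) + 6*I)/(k*(k^2 + I*k + 2))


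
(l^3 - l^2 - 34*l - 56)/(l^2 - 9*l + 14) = (l^2 + 6*l + 8)/(l - 2)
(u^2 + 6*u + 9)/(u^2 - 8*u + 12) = (u^2 + 6*u + 9)/(u^2 - 8*u + 12)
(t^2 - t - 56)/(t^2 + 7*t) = (t - 8)/t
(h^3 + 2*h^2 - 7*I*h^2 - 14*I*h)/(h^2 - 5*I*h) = (h^2 + h*(2 - 7*I) - 14*I)/(h - 5*I)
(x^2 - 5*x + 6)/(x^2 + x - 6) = (x - 3)/(x + 3)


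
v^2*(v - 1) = v^3 - v^2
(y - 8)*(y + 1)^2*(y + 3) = y^4 - 3*y^3 - 33*y^2 - 53*y - 24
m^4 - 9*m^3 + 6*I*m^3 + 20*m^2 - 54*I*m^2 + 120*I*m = m*(m - 5)*(m - 4)*(m + 6*I)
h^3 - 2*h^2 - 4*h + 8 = (h - 2)^2*(h + 2)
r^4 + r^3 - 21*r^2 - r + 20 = (r - 4)*(r - 1)*(r + 1)*(r + 5)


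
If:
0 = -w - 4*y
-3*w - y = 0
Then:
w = 0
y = 0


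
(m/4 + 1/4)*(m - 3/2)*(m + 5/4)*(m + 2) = m^4/4 + 11*m^3/16 - 5*m^2/32 - 49*m/32 - 15/16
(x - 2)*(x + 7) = x^2 + 5*x - 14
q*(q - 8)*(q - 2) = q^3 - 10*q^2 + 16*q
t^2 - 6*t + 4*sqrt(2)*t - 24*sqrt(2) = (t - 6)*(t + 4*sqrt(2))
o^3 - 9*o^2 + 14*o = o*(o - 7)*(o - 2)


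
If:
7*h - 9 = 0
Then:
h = 9/7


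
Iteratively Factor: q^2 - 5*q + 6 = (q - 2)*(q - 3)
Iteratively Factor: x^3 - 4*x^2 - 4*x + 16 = (x - 2)*(x^2 - 2*x - 8) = (x - 2)*(x + 2)*(x - 4)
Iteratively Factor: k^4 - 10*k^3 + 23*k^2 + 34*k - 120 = (k - 5)*(k^3 - 5*k^2 - 2*k + 24) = (k - 5)*(k - 3)*(k^2 - 2*k - 8) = (k - 5)*(k - 4)*(k - 3)*(k + 2)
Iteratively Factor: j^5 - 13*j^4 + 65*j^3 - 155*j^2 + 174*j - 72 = (j - 3)*(j^4 - 10*j^3 + 35*j^2 - 50*j + 24) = (j - 3)*(j - 1)*(j^3 - 9*j^2 + 26*j - 24) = (j - 4)*(j - 3)*(j - 1)*(j^2 - 5*j + 6) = (j - 4)*(j - 3)^2*(j - 1)*(j - 2)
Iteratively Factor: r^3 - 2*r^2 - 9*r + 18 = (r - 2)*(r^2 - 9) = (r - 2)*(r + 3)*(r - 3)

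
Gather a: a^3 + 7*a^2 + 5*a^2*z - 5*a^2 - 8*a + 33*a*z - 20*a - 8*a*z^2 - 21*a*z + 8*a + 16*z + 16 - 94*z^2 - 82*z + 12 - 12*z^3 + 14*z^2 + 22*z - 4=a^3 + a^2*(5*z + 2) + a*(-8*z^2 + 12*z - 20) - 12*z^3 - 80*z^2 - 44*z + 24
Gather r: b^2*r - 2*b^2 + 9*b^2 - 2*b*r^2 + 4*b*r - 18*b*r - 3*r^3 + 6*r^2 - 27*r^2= 7*b^2 - 3*r^3 + r^2*(-2*b - 21) + r*(b^2 - 14*b)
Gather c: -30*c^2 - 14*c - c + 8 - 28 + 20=-30*c^2 - 15*c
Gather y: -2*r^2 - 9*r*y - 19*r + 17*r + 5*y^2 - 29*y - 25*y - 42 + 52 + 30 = -2*r^2 - 2*r + 5*y^2 + y*(-9*r - 54) + 40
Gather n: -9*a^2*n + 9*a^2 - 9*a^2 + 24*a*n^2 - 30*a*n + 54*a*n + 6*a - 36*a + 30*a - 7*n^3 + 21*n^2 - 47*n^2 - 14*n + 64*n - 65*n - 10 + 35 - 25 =-7*n^3 + n^2*(24*a - 26) + n*(-9*a^2 + 24*a - 15)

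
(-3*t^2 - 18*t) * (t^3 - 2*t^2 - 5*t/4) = -3*t^5 - 12*t^4 + 159*t^3/4 + 45*t^2/2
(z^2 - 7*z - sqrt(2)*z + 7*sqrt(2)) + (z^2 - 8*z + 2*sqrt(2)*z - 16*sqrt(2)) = 2*z^2 - 15*z + sqrt(2)*z - 9*sqrt(2)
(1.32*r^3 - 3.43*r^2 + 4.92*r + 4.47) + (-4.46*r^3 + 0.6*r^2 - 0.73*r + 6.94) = -3.14*r^3 - 2.83*r^2 + 4.19*r + 11.41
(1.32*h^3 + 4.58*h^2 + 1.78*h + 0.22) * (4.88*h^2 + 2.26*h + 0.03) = 6.4416*h^5 + 25.3336*h^4 + 19.0768*h^3 + 5.2338*h^2 + 0.5506*h + 0.0066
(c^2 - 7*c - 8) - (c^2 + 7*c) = -14*c - 8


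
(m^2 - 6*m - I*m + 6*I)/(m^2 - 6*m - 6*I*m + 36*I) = (m - I)/(m - 6*I)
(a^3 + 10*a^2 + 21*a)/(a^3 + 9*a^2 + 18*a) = (a + 7)/(a + 6)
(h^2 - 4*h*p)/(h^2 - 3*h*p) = (h - 4*p)/(h - 3*p)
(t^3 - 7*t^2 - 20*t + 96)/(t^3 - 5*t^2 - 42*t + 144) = (t + 4)/(t + 6)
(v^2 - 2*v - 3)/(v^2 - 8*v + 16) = (v^2 - 2*v - 3)/(v^2 - 8*v + 16)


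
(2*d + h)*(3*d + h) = 6*d^2 + 5*d*h + h^2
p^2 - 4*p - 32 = (p - 8)*(p + 4)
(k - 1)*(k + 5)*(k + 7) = k^3 + 11*k^2 + 23*k - 35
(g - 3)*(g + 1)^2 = g^3 - g^2 - 5*g - 3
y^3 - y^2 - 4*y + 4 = (y - 2)*(y - 1)*(y + 2)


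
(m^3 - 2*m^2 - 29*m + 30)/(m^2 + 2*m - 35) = (m^3 - 2*m^2 - 29*m + 30)/(m^2 + 2*m - 35)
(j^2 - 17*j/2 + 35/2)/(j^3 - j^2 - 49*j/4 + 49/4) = 2*(j - 5)/(2*j^2 + 5*j - 7)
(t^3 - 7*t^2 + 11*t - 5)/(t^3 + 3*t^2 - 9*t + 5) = (t - 5)/(t + 5)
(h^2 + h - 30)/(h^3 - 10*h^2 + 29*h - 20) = (h + 6)/(h^2 - 5*h + 4)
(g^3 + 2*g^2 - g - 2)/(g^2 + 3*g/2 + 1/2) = 2*(g^2 + g - 2)/(2*g + 1)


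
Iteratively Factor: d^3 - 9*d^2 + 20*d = (d)*(d^2 - 9*d + 20) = d*(d - 4)*(d - 5)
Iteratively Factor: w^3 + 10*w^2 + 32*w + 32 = (w + 2)*(w^2 + 8*w + 16) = (w + 2)*(w + 4)*(w + 4)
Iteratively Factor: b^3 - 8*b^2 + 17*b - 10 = (b - 1)*(b^2 - 7*b + 10) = (b - 2)*(b - 1)*(b - 5)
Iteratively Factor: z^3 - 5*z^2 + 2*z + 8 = (z + 1)*(z^2 - 6*z + 8) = (z - 4)*(z + 1)*(z - 2)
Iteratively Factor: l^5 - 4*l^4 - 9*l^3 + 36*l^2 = (l - 4)*(l^4 - 9*l^2) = (l - 4)*(l + 3)*(l^3 - 3*l^2) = l*(l - 4)*(l + 3)*(l^2 - 3*l) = l^2*(l - 4)*(l + 3)*(l - 3)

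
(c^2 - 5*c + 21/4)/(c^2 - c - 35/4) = (2*c - 3)/(2*c + 5)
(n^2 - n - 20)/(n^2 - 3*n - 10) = (n + 4)/(n + 2)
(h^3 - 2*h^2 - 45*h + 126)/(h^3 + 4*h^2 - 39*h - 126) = (h - 3)/(h + 3)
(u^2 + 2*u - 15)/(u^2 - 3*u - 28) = (-u^2 - 2*u + 15)/(-u^2 + 3*u + 28)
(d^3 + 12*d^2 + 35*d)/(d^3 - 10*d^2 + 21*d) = (d^2 + 12*d + 35)/(d^2 - 10*d + 21)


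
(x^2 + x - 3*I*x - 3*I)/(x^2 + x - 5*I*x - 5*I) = (x - 3*I)/(x - 5*I)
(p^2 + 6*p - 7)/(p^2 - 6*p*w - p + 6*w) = (p + 7)/(p - 6*w)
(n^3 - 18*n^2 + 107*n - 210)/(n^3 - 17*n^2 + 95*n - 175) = (n - 6)/(n - 5)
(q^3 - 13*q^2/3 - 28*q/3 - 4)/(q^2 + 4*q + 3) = (q^2 - 16*q/3 - 4)/(q + 3)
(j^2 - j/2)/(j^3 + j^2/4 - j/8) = 4*(2*j - 1)/(8*j^2 + 2*j - 1)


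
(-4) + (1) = -3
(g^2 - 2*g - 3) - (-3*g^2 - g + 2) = 4*g^2 - g - 5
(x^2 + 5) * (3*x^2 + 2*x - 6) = 3*x^4 + 2*x^3 + 9*x^2 + 10*x - 30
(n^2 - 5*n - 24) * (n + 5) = n^3 - 49*n - 120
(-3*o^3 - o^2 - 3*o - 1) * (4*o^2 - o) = -12*o^5 - o^4 - 11*o^3 - o^2 + o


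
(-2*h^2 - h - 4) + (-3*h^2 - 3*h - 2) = -5*h^2 - 4*h - 6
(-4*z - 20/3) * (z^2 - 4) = -4*z^3 - 20*z^2/3 + 16*z + 80/3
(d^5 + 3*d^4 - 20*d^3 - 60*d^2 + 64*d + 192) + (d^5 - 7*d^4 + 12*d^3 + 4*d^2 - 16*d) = 2*d^5 - 4*d^4 - 8*d^3 - 56*d^2 + 48*d + 192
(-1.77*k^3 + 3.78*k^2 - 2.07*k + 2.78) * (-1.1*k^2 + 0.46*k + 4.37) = 1.947*k^5 - 4.9722*k^4 - 3.7191*k^3 + 12.5084*k^2 - 7.7671*k + 12.1486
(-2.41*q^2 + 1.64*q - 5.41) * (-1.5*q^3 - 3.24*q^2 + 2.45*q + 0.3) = 3.615*q^5 + 5.3484*q^4 - 3.1031*q^3 + 20.8234*q^2 - 12.7625*q - 1.623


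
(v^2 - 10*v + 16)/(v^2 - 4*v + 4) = (v - 8)/(v - 2)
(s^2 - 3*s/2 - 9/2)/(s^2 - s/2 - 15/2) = (2*s + 3)/(2*s + 5)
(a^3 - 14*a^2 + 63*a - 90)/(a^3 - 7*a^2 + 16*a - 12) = (a^2 - 11*a + 30)/(a^2 - 4*a + 4)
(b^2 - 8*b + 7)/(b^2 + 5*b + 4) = (b^2 - 8*b + 7)/(b^2 + 5*b + 4)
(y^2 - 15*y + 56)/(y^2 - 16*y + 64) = (y - 7)/(y - 8)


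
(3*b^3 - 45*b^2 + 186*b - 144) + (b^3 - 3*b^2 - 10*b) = 4*b^3 - 48*b^2 + 176*b - 144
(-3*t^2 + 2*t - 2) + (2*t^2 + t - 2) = -t^2 + 3*t - 4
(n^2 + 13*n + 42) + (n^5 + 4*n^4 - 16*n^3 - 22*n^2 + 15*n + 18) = n^5 + 4*n^4 - 16*n^3 - 21*n^2 + 28*n + 60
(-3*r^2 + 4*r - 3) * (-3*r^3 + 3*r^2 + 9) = 9*r^5 - 21*r^4 + 21*r^3 - 36*r^2 + 36*r - 27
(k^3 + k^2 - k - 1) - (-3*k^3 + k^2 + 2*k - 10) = 4*k^3 - 3*k + 9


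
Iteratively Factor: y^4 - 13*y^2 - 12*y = (y)*(y^3 - 13*y - 12) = y*(y + 1)*(y^2 - y - 12) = y*(y + 1)*(y + 3)*(y - 4)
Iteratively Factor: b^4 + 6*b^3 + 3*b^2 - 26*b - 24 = (b + 1)*(b^3 + 5*b^2 - 2*b - 24) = (b - 2)*(b + 1)*(b^2 + 7*b + 12) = (b - 2)*(b + 1)*(b + 4)*(b + 3)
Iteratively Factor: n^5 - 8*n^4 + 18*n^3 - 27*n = (n - 3)*(n^4 - 5*n^3 + 3*n^2 + 9*n) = (n - 3)*(n + 1)*(n^3 - 6*n^2 + 9*n) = (n - 3)^2*(n + 1)*(n^2 - 3*n) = n*(n - 3)^2*(n + 1)*(n - 3)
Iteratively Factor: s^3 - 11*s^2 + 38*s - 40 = (s - 5)*(s^2 - 6*s + 8) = (s - 5)*(s - 4)*(s - 2)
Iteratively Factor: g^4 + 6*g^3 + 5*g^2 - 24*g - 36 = (g - 2)*(g^3 + 8*g^2 + 21*g + 18) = (g - 2)*(g + 3)*(g^2 + 5*g + 6) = (g - 2)*(g + 3)^2*(g + 2)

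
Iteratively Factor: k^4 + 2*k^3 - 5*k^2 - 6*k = (k + 3)*(k^3 - k^2 - 2*k) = k*(k + 3)*(k^2 - k - 2) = k*(k - 2)*(k + 3)*(k + 1)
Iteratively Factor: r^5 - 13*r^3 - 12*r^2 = (r + 1)*(r^4 - r^3 - 12*r^2) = r*(r + 1)*(r^3 - r^2 - 12*r) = r^2*(r + 1)*(r^2 - r - 12) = r^2*(r + 1)*(r + 3)*(r - 4)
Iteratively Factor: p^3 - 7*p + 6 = (p - 2)*(p^2 + 2*p - 3) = (p - 2)*(p + 3)*(p - 1)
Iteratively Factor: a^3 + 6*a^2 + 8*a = (a + 4)*(a^2 + 2*a) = a*(a + 4)*(a + 2)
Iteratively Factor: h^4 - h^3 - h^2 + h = (h - 1)*(h^3 - h) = (h - 1)^2*(h^2 + h) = (h - 1)^2*(h + 1)*(h)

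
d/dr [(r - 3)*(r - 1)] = 2*r - 4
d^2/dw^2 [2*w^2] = 4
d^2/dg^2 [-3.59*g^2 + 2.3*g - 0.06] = -7.18000000000000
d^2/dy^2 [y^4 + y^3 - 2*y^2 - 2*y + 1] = 12*y^2 + 6*y - 4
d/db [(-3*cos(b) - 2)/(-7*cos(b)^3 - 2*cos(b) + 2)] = 4*(82*sin(b) + 42*sin(2*b) + 42*sin(3*b) + 21*sin(4*b))/(-29*cos(b) - 7*cos(3*b) + 8)^2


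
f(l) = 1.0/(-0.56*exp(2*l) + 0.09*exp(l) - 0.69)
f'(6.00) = 0.00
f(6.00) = 0.00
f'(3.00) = 0.01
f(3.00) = 0.00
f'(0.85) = 0.47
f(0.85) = -0.28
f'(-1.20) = 0.15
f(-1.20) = -1.40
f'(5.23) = 0.00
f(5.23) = -0.00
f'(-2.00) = 0.02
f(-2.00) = -1.45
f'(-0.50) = 0.50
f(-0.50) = -1.19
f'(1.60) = 0.14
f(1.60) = -0.07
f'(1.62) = 0.13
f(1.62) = -0.07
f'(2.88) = 0.01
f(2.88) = -0.01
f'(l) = 1.0*(1.12*exp(2*l) - 0.09*exp(l))/(-0.56*exp(2*l) + 0.09*exp(l) - 0.69)^2 = (1.12*exp(l) - 0.09)*exp(l)/(0.56*exp(2*l) - 0.09*exp(l) + 0.69)^2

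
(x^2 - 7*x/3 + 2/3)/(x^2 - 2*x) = (x - 1/3)/x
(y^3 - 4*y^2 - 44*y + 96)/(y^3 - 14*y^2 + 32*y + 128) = (y^2 + 4*y - 12)/(y^2 - 6*y - 16)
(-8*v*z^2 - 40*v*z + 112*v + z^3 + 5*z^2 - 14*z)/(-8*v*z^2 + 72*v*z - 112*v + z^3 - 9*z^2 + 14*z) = (z + 7)/(z - 7)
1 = 1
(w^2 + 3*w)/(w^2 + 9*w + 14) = w*(w + 3)/(w^2 + 9*w + 14)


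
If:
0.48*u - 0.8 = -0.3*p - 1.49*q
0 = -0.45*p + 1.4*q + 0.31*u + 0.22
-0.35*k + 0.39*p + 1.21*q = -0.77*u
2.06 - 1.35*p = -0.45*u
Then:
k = 2.03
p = 1.40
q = 0.38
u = -0.38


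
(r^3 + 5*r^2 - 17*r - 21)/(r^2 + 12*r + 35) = (r^2 - 2*r - 3)/(r + 5)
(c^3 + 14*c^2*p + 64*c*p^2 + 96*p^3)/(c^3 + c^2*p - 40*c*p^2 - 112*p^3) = (-c - 6*p)/(-c + 7*p)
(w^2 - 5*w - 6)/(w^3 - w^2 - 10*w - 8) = (w - 6)/(w^2 - 2*w - 8)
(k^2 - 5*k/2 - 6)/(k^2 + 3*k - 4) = (k^2 - 5*k/2 - 6)/(k^2 + 3*k - 4)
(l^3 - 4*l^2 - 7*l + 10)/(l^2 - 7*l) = (l^3 - 4*l^2 - 7*l + 10)/(l*(l - 7))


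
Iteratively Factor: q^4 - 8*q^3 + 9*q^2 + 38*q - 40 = (q + 2)*(q^3 - 10*q^2 + 29*q - 20) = (q - 5)*(q + 2)*(q^2 - 5*q + 4) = (q - 5)*(q - 4)*(q + 2)*(q - 1)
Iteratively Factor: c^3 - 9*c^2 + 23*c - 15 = (c - 5)*(c^2 - 4*c + 3) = (c - 5)*(c - 1)*(c - 3)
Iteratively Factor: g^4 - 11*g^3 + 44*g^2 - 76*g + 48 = (g - 2)*(g^3 - 9*g^2 + 26*g - 24) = (g - 2)^2*(g^2 - 7*g + 12) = (g - 3)*(g - 2)^2*(g - 4)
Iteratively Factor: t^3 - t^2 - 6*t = (t - 3)*(t^2 + 2*t) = (t - 3)*(t + 2)*(t)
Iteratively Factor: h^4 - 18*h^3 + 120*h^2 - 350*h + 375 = (h - 5)*(h^3 - 13*h^2 + 55*h - 75) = (h - 5)^2*(h^2 - 8*h + 15) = (h - 5)^3*(h - 3)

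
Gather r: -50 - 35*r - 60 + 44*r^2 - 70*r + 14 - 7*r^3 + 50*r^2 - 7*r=-7*r^3 + 94*r^2 - 112*r - 96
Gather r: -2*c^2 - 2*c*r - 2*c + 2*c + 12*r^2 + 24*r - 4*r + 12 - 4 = -2*c^2 + 12*r^2 + r*(20 - 2*c) + 8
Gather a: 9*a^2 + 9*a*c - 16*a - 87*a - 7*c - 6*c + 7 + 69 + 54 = 9*a^2 + a*(9*c - 103) - 13*c + 130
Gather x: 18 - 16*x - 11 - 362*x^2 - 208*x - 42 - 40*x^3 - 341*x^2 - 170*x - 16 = -40*x^3 - 703*x^2 - 394*x - 51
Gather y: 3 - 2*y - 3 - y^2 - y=-y^2 - 3*y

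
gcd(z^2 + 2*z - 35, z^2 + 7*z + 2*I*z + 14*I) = z + 7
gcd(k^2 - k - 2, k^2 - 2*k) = k - 2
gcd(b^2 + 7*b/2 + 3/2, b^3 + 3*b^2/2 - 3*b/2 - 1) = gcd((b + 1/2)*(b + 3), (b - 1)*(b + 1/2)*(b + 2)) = b + 1/2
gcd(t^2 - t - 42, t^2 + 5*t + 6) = 1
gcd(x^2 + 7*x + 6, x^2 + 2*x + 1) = x + 1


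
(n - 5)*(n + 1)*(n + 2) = n^3 - 2*n^2 - 13*n - 10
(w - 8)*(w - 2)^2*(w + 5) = w^4 - 7*w^3 - 24*w^2 + 148*w - 160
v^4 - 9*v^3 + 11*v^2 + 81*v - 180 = (v - 5)*(v - 4)*(v - 3)*(v + 3)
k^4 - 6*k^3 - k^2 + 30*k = k*(k - 5)*(k - 3)*(k + 2)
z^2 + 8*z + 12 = (z + 2)*(z + 6)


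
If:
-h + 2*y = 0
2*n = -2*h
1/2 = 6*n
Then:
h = -1/12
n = 1/12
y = -1/24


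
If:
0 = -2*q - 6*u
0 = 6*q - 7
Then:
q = 7/6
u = -7/18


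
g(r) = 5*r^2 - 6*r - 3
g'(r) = 10*r - 6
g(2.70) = 17.25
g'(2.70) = 21.00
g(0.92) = -4.29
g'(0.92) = 3.20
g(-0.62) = 2.64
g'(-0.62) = -12.20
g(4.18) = 59.28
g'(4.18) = 35.80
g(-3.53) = 80.48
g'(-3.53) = -41.30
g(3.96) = 51.65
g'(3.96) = 33.60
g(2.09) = 6.30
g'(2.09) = 14.90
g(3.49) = 36.96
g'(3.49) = 28.90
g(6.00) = 141.00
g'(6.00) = 54.00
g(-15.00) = 1212.00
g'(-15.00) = -156.00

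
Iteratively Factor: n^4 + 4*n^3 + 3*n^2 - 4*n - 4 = (n - 1)*(n^3 + 5*n^2 + 8*n + 4) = (n - 1)*(n + 1)*(n^2 + 4*n + 4) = (n - 1)*(n + 1)*(n + 2)*(n + 2)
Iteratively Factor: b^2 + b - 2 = (b - 1)*(b + 2)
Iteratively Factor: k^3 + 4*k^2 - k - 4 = (k - 1)*(k^2 + 5*k + 4) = (k - 1)*(k + 4)*(k + 1)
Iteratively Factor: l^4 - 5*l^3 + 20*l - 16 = (l + 2)*(l^3 - 7*l^2 + 14*l - 8) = (l - 2)*(l + 2)*(l^2 - 5*l + 4) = (l - 4)*(l - 2)*(l + 2)*(l - 1)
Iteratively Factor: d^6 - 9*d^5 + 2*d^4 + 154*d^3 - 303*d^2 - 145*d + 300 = (d + 4)*(d^5 - 13*d^4 + 54*d^3 - 62*d^2 - 55*d + 75) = (d - 1)*(d + 4)*(d^4 - 12*d^3 + 42*d^2 - 20*d - 75) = (d - 1)*(d + 1)*(d + 4)*(d^3 - 13*d^2 + 55*d - 75) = (d - 5)*(d - 1)*(d + 1)*(d + 4)*(d^2 - 8*d + 15) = (d - 5)^2*(d - 1)*(d + 1)*(d + 4)*(d - 3)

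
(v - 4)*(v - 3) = v^2 - 7*v + 12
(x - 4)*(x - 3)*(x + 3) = x^3 - 4*x^2 - 9*x + 36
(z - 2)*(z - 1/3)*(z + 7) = z^3 + 14*z^2/3 - 47*z/3 + 14/3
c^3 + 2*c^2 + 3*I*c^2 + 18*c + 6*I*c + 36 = (c + 2)*(c - 3*I)*(c + 6*I)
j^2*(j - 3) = j^3 - 3*j^2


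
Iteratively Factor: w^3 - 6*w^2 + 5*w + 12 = (w - 3)*(w^2 - 3*w - 4) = (w - 3)*(w + 1)*(w - 4)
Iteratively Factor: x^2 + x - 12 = (x + 4)*(x - 3)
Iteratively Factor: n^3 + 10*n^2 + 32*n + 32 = (n + 4)*(n^2 + 6*n + 8) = (n + 2)*(n + 4)*(n + 4)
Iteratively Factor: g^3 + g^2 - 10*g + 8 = (g - 1)*(g^2 + 2*g - 8) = (g - 2)*(g - 1)*(g + 4)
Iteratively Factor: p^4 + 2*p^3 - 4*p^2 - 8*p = (p - 2)*(p^3 + 4*p^2 + 4*p) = (p - 2)*(p + 2)*(p^2 + 2*p) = p*(p - 2)*(p + 2)*(p + 2)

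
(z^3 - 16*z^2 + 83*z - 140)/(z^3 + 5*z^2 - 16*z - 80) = (z^2 - 12*z + 35)/(z^2 + 9*z + 20)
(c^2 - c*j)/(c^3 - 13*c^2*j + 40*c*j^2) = (c - j)/(c^2 - 13*c*j + 40*j^2)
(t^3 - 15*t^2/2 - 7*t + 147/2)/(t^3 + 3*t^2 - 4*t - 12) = (2*t^2 - 21*t + 49)/(2*(t^2 - 4))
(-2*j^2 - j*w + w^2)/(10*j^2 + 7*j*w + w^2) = (-2*j^2 - j*w + w^2)/(10*j^2 + 7*j*w + w^2)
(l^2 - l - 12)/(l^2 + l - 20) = (l + 3)/(l + 5)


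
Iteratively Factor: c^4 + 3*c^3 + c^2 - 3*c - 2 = (c + 2)*(c^3 + c^2 - c - 1) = (c + 1)*(c + 2)*(c^2 - 1) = (c + 1)^2*(c + 2)*(c - 1)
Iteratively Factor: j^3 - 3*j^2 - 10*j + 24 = (j + 3)*(j^2 - 6*j + 8) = (j - 2)*(j + 3)*(j - 4)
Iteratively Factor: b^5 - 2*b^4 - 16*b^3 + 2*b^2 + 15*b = (b + 3)*(b^4 - 5*b^3 - b^2 + 5*b) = (b - 1)*(b + 3)*(b^3 - 4*b^2 - 5*b) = b*(b - 1)*(b + 3)*(b^2 - 4*b - 5) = b*(b - 1)*(b + 1)*(b + 3)*(b - 5)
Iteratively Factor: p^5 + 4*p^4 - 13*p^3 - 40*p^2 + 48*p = (p + 4)*(p^4 - 13*p^2 + 12*p) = (p - 3)*(p + 4)*(p^3 + 3*p^2 - 4*p) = (p - 3)*(p + 4)^2*(p^2 - p) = p*(p - 3)*(p + 4)^2*(p - 1)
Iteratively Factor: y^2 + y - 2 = (y - 1)*(y + 2)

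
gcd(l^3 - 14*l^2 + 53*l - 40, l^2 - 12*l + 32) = l - 8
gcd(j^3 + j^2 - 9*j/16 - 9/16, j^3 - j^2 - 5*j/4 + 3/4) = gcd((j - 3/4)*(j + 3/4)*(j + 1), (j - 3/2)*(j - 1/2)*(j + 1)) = j + 1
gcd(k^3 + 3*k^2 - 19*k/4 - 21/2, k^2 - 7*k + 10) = k - 2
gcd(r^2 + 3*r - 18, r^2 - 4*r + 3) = r - 3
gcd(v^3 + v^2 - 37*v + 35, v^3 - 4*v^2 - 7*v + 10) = v^2 - 6*v + 5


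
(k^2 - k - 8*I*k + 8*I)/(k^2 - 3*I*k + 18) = (k^2 - k - 8*I*k + 8*I)/(k^2 - 3*I*k + 18)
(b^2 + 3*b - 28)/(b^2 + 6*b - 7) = (b - 4)/(b - 1)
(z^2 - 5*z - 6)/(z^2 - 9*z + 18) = (z + 1)/(z - 3)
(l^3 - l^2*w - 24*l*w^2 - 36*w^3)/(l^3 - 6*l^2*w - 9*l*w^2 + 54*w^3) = (-l - 2*w)/(-l + 3*w)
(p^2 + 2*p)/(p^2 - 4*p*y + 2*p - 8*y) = p/(p - 4*y)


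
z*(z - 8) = z^2 - 8*z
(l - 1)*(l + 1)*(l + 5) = l^3 + 5*l^2 - l - 5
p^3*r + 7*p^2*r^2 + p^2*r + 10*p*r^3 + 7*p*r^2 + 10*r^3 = (p + 2*r)*(p + 5*r)*(p*r + r)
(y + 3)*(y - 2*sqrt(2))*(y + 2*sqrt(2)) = y^3 + 3*y^2 - 8*y - 24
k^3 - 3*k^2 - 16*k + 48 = (k - 4)*(k - 3)*(k + 4)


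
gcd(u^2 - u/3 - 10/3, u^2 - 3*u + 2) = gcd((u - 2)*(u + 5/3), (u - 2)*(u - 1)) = u - 2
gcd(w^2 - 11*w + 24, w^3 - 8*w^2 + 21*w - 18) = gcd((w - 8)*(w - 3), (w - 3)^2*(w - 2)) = w - 3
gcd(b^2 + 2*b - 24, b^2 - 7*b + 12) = b - 4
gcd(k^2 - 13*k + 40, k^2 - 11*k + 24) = k - 8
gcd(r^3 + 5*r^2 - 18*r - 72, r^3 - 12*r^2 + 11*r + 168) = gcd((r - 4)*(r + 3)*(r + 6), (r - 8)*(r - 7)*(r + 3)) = r + 3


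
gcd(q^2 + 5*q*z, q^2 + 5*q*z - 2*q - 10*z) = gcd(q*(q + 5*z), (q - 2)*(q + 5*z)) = q + 5*z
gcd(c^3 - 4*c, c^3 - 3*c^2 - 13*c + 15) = 1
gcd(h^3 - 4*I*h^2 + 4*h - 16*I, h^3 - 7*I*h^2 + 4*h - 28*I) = h^2 + 4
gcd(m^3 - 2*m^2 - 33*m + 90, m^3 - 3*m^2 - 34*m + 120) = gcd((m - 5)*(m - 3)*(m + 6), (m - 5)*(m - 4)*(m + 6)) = m^2 + m - 30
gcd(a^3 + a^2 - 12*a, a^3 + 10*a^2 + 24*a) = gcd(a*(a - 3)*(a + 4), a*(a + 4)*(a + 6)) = a^2 + 4*a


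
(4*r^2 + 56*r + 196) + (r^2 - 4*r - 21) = 5*r^2 + 52*r + 175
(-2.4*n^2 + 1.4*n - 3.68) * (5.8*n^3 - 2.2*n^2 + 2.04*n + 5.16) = -13.92*n^5 + 13.4*n^4 - 29.32*n^3 - 1.432*n^2 - 0.283200000000001*n - 18.9888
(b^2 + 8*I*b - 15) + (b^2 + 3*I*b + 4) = 2*b^2 + 11*I*b - 11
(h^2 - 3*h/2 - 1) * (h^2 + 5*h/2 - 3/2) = h^4 + h^3 - 25*h^2/4 - h/4 + 3/2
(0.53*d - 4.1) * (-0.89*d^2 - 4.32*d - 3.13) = -0.4717*d^3 + 1.3594*d^2 + 16.0531*d + 12.833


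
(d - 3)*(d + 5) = d^2 + 2*d - 15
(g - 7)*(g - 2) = g^2 - 9*g + 14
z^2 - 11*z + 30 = (z - 6)*(z - 5)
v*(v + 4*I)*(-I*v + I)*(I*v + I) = v^4 + 4*I*v^3 - v^2 - 4*I*v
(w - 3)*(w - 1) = w^2 - 4*w + 3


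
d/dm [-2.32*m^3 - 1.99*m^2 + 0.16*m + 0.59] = -6.96*m^2 - 3.98*m + 0.16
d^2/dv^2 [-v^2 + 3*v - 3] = -2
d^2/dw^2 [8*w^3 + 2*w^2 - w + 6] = 48*w + 4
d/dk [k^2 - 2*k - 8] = 2*k - 2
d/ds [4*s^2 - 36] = 8*s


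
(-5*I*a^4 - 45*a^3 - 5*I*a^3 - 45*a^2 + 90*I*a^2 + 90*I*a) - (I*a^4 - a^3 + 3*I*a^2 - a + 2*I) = -6*I*a^4 - 44*a^3 - 5*I*a^3 - 45*a^2 + 87*I*a^2 + a + 90*I*a - 2*I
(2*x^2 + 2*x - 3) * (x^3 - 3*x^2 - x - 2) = 2*x^5 - 4*x^4 - 11*x^3 + 3*x^2 - x + 6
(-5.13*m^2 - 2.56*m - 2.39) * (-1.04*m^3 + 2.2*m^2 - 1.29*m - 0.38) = 5.3352*m^5 - 8.6236*m^4 + 3.4713*m^3 - 0.00620000000000087*m^2 + 4.0559*m + 0.9082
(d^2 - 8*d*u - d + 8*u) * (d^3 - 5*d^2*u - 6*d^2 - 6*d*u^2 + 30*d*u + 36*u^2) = d^5 - 13*d^4*u - 7*d^4 + 34*d^3*u^2 + 91*d^3*u + 6*d^3 + 48*d^2*u^3 - 238*d^2*u^2 - 78*d^2*u - 336*d*u^3 + 204*d*u^2 + 288*u^3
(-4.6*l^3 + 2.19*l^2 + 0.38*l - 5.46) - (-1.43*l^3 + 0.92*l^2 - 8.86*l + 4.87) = -3.17*l^3 + 1.27*l^2 + 9.24*l - 10.33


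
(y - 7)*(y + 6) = y^2 - y - 42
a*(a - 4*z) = a^2 - 4*a*z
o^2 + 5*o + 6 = (o + 2)*(o + 3)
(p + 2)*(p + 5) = p^2 + 7*p + 10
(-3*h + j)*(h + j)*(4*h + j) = -12*h^3 - 11*h^2*j + 2*h*j^2 + j^3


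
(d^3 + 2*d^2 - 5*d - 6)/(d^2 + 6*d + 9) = (d^2 - d - 2)/(d + 3)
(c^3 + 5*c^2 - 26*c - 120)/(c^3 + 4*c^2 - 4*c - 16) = (c^2 + c - 30)/(c^2 - 4)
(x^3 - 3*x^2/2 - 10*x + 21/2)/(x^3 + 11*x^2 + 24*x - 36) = (2*x^2 - x - 21)/(2*(x^2 + 12*x + 36))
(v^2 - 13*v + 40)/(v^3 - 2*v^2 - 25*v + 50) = (v - 8)/(v^2 + 3*v - 10)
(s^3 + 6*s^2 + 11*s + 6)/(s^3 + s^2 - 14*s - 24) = (s + 1)/(s - 4)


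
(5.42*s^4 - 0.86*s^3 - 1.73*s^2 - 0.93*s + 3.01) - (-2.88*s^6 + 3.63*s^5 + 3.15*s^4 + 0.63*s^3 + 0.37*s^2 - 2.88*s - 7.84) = 2.88*s^6 - 3.63*s^5 + 2.27*s^4 - 1.49*s^3 - 2.1*s^2 + 1.95*s + 10.85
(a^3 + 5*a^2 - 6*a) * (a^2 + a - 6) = a^5 + 6*a^4 - 7*a^3 - 36*a^2 + 36*a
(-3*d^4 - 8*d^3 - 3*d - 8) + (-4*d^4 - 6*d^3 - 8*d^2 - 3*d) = -7*d^4 - 14*d^3 - 8*d^2 - 6*d - 8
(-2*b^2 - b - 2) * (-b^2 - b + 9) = 2*b^4 + 3*b^3 - 15*b^2 - 7*b - 18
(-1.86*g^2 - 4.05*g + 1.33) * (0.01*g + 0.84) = -0.0186*g^3 - 1.6029*g^2 - 3.3887*g + 1.1172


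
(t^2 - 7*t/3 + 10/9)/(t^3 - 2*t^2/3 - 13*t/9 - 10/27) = 3*(3*t - 2)/(9*t^2 + 9*t + 2)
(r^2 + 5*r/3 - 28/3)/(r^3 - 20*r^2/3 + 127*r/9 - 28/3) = 3*(r + 4)/(3*r^2 - 13*r + 12)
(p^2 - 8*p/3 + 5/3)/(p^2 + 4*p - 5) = (p - 5/3)/(p + 5)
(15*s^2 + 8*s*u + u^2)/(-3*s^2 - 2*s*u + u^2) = (-15*s^2 - 8*s*u - u^2)/(3*s^2 + 2*s*u - u^2)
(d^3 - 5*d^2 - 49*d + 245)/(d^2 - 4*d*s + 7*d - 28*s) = (-d^2 + 12*d - 35)/(-d + 4*s)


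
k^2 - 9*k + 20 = (k - 5)*(k - 4)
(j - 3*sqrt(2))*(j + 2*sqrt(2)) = j^2 - sqrt(2)*j - 12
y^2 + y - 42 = (y - 6)*(y + 7)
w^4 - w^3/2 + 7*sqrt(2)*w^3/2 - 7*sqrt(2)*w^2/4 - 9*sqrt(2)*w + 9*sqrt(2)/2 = (w - 1/2)*(w - sqrt(2))*(w + 3*sqrt(2)/2)*(w + 3*sqrt(2))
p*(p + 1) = p^2 + p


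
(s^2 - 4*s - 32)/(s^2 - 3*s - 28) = (s - 8)/(s - 7)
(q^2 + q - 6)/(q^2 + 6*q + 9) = (q - 2)/(q + 3)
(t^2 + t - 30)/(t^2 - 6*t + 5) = (t + 6)/(t - 1)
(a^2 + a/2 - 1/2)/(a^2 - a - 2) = (a - 1/2)/(a - 2)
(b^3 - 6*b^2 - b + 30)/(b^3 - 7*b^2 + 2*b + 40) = (b - 3)/(b - 4)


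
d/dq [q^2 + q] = 2*q + 1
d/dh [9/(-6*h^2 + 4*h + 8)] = 9*(3*h - 1)/(-3*h^2 + 2*h + 4)^2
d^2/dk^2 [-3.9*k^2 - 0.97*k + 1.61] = -7.80000000000000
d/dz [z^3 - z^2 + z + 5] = 3*z^2 - 2*z + 1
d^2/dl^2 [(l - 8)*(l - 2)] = 2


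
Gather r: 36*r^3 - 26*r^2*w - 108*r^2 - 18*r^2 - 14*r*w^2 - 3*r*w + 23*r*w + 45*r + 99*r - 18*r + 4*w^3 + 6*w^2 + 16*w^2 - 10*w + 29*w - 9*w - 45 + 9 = 36*r^3 + r^2*(-26*w - 126) + r*(-14*w^2 + 20*w + 126) + 4*w^3 + 22*w^2 + 10*w - 36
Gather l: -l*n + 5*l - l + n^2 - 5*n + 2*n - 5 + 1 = l*(4 - n) + n^2 - 3*n - 4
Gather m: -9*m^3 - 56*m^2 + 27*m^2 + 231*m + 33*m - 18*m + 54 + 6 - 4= -9*m^3 - 29*m^2 + 246*m + 56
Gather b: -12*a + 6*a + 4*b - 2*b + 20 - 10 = -6*a + 2*b + 10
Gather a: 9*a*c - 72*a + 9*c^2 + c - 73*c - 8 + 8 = a*(9*c - 72) + 9*c^2 - 72*c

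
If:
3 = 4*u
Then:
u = 3/4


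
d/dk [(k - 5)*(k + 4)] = 2*k - 1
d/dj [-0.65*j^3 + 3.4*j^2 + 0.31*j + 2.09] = -1.95*j^2 + 6.8*j + 0.31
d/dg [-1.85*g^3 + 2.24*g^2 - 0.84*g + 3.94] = -5.55*g^2 + 4.48*g - 0.84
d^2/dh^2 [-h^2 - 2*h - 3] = -2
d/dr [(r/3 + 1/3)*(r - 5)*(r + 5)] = r^2 + 2*r/3 - 25/3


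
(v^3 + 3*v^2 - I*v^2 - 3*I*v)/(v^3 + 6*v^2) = (v^2 + v*(3 - I) - 3*I)/(v*(v + 6))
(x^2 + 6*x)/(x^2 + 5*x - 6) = x/(x - 1)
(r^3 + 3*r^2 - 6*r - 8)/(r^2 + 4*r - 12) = (r^2 + 5*r + 4)/(r + 6)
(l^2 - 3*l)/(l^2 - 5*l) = (l - 3)/(l - 5)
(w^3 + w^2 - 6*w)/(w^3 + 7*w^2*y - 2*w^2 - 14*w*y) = (w + 3)/(w + 7*y)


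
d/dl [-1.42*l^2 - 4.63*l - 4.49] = -2.84*l - 4.63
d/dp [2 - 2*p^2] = -4*p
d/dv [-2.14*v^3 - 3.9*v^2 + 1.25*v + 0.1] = -6.42*v^2 - 7.8*v + 1.25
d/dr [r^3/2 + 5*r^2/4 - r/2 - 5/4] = 3*r^2/2 + 5*r/2 - 1/2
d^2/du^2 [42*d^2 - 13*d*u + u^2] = 2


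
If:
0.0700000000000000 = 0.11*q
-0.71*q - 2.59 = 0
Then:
No Solution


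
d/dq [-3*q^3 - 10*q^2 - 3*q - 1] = -9*q^2 - 20*q - 3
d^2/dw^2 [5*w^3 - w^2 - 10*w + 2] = 30*w - 2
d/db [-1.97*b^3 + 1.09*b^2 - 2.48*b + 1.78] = -5.91*b^2 + 2.18*b - 2.48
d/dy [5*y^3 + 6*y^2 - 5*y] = 15*y^2 + 12*y - 5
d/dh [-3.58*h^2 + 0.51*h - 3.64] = 0.51 - 7.16*h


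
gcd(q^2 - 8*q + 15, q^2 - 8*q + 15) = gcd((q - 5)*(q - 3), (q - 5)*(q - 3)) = q^2 - 8*q + 15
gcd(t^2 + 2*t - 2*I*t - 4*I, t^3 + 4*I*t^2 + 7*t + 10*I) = t - 2*I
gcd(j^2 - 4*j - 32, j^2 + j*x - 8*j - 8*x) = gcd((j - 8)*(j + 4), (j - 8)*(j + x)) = j - 8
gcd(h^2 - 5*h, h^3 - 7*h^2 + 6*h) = h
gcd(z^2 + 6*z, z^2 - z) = z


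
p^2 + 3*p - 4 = (p - 1)*(p + 4)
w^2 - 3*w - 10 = (w - 5)*(w + 2)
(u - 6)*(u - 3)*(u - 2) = u^3 - 11*u^2 + 36*u - 36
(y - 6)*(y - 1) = y^2 - 7*y + 6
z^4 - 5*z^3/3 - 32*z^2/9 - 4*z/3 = z*(z - 3)*(z + 2/3)^2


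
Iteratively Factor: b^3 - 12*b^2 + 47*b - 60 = (b - 3)*(b^2 - 9*b + 20) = (b - 4)*(b - 3)*(b - 5)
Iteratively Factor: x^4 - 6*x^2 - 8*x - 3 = (x + 1)*(x^3 - x^2 - 5*x - 3) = (x - 3)*(x + 1)*(x^2 + 2*x + 1) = (x - 3)*(x + 1)^2*(x + 1)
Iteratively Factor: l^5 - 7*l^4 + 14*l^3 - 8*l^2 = (l - 1)*(l^4 - 6*l^3 + 8*l^2) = l*(l - 1)*(l^3 - 6*l^2 + 8*l) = l*(l - 4)*(l - 1)*(l^2 - 2*l) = l*(l - 4)*(l - 2)*(l - 1)*(l)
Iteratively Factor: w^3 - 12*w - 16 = (w + 2)*(w^2 - 2*w - 8) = (w + 2)^2*(w - 4)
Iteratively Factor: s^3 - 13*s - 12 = (s - 4)*(s^2 + 4*s + 3) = (s - 4)*(s + 3)*(s + 1)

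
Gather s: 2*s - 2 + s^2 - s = s^2 + s - 2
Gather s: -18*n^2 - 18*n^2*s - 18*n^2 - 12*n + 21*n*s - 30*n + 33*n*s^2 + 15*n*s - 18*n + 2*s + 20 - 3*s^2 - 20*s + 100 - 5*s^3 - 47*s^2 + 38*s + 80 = -36*n^2 - 60*n - 5*s^3 + s^2*(33*n - 50) + s*(-18*n^2 + 36*n + 20) + 200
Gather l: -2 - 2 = -4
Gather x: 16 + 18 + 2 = 36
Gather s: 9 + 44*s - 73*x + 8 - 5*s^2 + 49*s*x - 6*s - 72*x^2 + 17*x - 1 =-5*s^2 + s*(49*x + 38) - 72*x^2 - 56*x + 16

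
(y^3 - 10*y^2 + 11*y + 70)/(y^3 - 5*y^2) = 1 - 5/y - 14/y^2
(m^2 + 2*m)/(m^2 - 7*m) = (m + 2)/(m - 7)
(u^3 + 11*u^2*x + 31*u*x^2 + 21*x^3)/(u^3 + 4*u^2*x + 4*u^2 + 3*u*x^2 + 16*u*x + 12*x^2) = (u + 7*x)/(u + 4)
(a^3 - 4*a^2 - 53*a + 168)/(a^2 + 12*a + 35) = (a^2 - 11*a + 24)/(a + 5)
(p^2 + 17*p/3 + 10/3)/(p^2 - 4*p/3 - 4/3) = (p + 5)/(p - 2)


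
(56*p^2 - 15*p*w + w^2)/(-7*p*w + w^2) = (-8*p + w)/w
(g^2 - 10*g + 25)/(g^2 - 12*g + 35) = (g - 5)/(g - 7)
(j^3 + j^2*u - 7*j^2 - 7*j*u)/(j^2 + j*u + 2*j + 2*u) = j*(j - 7)/(j + 2)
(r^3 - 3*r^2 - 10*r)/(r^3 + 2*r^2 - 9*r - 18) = r*(r - 5)/(r^2 - 9)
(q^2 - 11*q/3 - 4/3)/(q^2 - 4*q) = (q + 1/3)/q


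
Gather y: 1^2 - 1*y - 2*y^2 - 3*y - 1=-2*y^2 - 4*y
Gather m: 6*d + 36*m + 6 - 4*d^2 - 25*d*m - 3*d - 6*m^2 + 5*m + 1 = -4*d^2 + 3*d - 6*m^2 + m*(41 - 25*d) + 7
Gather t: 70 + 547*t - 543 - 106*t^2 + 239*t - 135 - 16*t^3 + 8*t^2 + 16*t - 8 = -16*t^3 - 98*t^2 + 802*t - 616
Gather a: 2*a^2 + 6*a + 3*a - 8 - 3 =2*a^2 + 9*a - 11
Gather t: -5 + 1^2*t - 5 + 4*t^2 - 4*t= 4*t^2 - 3*t - 10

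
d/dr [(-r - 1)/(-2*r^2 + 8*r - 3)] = (2*r^2 - 8*r - 4*(r - 2)*(r + 1) + 3)/(2*r^2 - 8*r + 3)^2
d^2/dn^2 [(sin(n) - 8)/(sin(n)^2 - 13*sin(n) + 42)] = (-sin(n)^5 + 19*sin(n)^4 - 58*sin(n)^3 - 586*sin(n)^2 + 2976*sin(n) - 940)/(sin(n)^2 - 13*sin(n) + 42)^3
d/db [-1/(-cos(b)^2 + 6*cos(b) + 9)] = 2*(cos(b) - 3)*sin(b)/(sin(b)^2 + 6*cos(b) + 8)^2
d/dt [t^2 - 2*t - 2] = 2*t - 2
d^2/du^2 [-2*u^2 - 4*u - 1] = -4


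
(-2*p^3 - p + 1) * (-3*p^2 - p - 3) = 6*p^5 + 2*p^4 + 9*p^3 - 2*p^2 + 2*p - 3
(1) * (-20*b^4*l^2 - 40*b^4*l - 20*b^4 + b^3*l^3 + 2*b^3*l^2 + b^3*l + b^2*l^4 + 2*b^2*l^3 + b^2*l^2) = -20*b^4*l^2 - 40*b^4*l - 20*b^4 + b^3*l^3 + 2*b^3*l^2 + b^3*l + b^2*l^4 + 2*b^2*l^3 + b^2*l^2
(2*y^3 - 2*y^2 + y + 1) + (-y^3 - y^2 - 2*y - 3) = y^3 - 3*y^2 - y - 2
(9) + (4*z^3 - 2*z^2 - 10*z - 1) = 4*z^3 - 2*z^2 - 10*z + 8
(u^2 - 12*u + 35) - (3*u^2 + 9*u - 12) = -2*u^2 - 21*u + 47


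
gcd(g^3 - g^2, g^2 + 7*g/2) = g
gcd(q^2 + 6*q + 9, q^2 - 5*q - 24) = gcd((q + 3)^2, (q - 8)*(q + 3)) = q + 3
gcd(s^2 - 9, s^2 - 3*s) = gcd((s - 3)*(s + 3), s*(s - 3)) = s - 3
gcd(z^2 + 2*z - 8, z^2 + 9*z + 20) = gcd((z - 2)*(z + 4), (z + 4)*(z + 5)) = z + 4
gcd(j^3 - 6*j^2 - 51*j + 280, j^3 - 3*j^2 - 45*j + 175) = j^2 + 2*j - 35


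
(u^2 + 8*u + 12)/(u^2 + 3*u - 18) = (u + 2)/(u - 3)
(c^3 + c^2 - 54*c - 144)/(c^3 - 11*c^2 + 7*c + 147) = (c^2 - 2*c - 48)/(c^2 - 14*c + 49)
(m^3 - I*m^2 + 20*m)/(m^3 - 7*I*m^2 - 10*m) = (m + 4*I)/(m - 2*I)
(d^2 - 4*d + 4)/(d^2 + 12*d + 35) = (d^2 - 4*d + 4)/(d^2 + 12*d + 35)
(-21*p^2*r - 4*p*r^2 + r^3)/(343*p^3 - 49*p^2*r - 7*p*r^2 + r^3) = r*(-3*p - r)/(49*p^2 - r^2)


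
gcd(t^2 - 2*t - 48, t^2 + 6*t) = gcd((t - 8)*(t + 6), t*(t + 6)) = t + 6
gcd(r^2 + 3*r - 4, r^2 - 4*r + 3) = r - 1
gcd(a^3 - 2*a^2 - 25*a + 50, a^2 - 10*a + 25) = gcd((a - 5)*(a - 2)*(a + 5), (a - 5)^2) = a - 5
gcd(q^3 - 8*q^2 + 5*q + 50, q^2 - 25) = q - 5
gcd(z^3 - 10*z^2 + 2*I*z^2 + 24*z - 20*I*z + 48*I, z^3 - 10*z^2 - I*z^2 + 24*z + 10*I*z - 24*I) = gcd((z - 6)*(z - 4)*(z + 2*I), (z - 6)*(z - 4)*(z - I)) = z^2 - 10*z + 24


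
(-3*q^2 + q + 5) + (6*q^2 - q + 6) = 3*q^2 + 11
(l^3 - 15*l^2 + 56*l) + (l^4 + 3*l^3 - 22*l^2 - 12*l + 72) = l^4 + 4*l^3 - 37*l^2 + 44*l + 72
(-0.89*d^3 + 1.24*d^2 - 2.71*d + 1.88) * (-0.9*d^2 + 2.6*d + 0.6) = 0.801*d^5 - 3.43*d^4 + 5.129*d^3 - 7.994*d^2 + 3.262*d + 1.128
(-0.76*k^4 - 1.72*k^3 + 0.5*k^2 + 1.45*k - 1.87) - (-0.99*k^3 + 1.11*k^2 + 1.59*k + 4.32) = -0.76*k^4 - 0.73*k^3 - 0.61*k^2 - 0.14*k - 6.19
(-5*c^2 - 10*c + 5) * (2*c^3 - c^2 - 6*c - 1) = -10*c^5 - 15*c^4 + 50*c^3 + 60*c^2 - 20*c - 5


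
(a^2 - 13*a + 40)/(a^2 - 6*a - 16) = (a - 5)/(a + 2)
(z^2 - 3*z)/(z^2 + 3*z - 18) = z/(z + 6)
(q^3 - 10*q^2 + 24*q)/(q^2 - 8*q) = (q^2 - 10*q + 24)/(q - 8)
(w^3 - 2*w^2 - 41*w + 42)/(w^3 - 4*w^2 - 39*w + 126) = (w - 1)/(w - 3)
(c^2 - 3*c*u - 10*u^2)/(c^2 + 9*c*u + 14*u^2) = (c - 5*u)/(c + 7*u)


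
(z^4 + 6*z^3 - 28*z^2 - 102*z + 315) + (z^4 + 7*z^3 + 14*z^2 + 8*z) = 2*z^4 + 13*z^3 - 14*z^2 - 94*z + 315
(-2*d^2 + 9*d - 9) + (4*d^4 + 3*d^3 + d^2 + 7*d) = 4*d^4 + 3*d^3 - d^2 + 16*d - 9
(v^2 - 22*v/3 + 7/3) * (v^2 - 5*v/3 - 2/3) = v^4 - 9*v^3 + 125*v^2/9 + v - 14/9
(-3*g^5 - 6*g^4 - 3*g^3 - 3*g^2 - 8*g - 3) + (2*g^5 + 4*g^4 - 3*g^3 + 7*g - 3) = -g^5 - 2*g^4 - 6*g^3 - 3*g^2 - g - 6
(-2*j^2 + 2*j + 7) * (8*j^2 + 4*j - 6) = -16*j^4 + 8*j^3 + 76*j^2 + 16*j - 42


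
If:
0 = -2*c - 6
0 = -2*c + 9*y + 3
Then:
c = -3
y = -1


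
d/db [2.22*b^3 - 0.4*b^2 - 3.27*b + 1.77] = 6.66*b^2 - 0.8*b - 3.27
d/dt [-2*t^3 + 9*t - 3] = 9 - 6*t^2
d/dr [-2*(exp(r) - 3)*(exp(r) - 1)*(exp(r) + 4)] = (26 - 6*exp(2*r))*exp(r)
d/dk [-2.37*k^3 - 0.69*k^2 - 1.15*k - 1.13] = -7.11*k^2 - 1.38*k - 1.15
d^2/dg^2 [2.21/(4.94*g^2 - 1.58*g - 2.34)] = (107.863912*g^2 - 34.498984*g - 2.21*(9.88*g - 1.58)*(19.76*g - 3.16) - 51.093432)/(-4.94*g^2 + 1.58*g + 2.34)^3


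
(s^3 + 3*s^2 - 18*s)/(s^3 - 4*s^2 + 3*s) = (s + 6)/(s - 1)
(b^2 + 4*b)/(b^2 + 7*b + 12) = b/(b + 3)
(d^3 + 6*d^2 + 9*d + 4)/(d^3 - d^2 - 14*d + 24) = (d^2 + 2*d + 1)/(d^2 - 5*d + 6)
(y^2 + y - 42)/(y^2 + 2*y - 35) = (y - 6)/(y - 5)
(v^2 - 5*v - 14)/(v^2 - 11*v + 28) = (v + 2)/(v - 4)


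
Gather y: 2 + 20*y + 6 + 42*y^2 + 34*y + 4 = 42*y^2 + 54*y + 12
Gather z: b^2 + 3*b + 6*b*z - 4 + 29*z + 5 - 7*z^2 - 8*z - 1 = b^2 + 3*b - 7*z^2 + z*(6*b + 21)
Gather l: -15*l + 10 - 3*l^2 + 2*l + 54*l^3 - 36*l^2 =54*l^3 - 39*l^2 - 13*l + 10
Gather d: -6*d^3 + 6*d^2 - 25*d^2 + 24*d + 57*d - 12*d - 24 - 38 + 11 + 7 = -6*d^3 - 19*d^2 + 69*d - 44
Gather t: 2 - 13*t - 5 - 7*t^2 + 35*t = -7*t^2 + 22*t - 3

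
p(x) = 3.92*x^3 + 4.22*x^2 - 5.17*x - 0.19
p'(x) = 11.76*x^2 + 8.44*x - 5.17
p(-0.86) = 4.88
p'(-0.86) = -3.73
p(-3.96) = -156.97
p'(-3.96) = 145.82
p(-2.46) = -20.29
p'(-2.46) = 45.23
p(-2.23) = -11.15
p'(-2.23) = 34.49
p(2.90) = 115.91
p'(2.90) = 118.21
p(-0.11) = 0.42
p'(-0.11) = -5.96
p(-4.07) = -173.53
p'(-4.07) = 155.28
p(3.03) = 131.94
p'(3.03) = 128.37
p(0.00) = -0.19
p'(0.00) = -5.17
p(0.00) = -0.19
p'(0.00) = -5.17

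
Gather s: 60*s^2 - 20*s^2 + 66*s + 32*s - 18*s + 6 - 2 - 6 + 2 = 40*s^2 + 80*s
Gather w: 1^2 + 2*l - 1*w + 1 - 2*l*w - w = 2*l + w*(-2*l - 2) + 2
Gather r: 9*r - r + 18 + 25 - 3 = 8*r + 40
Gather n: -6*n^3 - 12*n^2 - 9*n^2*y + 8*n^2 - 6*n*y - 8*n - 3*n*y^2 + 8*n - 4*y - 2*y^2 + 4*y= -6*n^3 + n^2*(-9*y - 4) + n*(-3*y^2 - 6*y) - 2*y^2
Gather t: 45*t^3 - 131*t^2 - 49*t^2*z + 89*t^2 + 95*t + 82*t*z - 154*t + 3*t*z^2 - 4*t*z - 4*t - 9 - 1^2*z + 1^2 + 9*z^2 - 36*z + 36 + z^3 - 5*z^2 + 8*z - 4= 45*t^3 + t^2*(-49*z - 42) + t*(3*z^2 + 78*z - 63) + z^3 + 4*z^2 - 29*z + 24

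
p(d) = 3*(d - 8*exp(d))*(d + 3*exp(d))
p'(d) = 3*(1 - 8*exp(d))*(d + 3*exp(d)) + 3*(d - 8*exp(d))*(3*exp(d) + 1) = -15*d*exp(d) + 6*d - 144*exp(2*d) - 15*exp(d)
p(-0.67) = -12.36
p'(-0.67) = -44.26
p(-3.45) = 37.28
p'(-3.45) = -19.68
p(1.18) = -815.97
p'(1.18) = -1624.44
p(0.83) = -405.16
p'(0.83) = -815.31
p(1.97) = -3902.39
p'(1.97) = -7711.91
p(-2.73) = 24.72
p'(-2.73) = -15.30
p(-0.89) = -4.28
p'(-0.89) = -30.30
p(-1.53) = 8.62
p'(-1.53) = -14.21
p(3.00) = -29923.72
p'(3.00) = -59280.88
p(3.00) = -29923.72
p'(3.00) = -59280.88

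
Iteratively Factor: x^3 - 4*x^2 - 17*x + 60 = (x - 3)*(x^2 - x - 20) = (x - 5)*(x - 3)*(x + 4)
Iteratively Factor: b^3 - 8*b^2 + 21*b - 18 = (b - 3)*(b^2 - 5*b + 6) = (b - 3)^2*(b - 2)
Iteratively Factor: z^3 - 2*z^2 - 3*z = (z - 3)*(z^2 + z) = z*(z - 3)*(z + 1)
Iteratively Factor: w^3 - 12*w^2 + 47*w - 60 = (w - 5)*(w^2 - 7*w + 12) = (w - 5)*(w - 4)*(w - 3)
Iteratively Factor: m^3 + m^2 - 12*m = (m + 4)*(m^2 - 3*m) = m*(m + 4)*(m - 3)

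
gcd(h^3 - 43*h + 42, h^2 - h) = h - 1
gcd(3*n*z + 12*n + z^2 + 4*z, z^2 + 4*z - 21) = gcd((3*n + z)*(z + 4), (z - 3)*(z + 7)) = 1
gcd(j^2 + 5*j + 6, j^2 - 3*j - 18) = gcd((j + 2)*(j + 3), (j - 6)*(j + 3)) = j + 3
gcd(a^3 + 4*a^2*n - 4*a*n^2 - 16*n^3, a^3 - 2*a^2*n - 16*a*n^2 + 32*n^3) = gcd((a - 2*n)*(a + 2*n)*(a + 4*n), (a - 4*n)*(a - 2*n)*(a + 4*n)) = a^2 + 2*a*n - 8*n^2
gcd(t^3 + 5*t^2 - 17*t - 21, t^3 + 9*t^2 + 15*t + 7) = t^2 + 8*t + 7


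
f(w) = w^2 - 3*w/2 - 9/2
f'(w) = 2*w - 3/2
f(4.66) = 10.23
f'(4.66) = 7.82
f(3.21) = 0.99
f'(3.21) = 4.92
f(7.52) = 40.77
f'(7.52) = 13.54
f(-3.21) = 10.62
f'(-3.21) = -7.92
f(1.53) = -4.45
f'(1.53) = 1.56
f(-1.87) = 1.80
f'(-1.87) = -5.24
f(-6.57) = 48.52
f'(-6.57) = -14.64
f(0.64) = -5.05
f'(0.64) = -0.22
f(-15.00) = 243.00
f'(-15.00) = -31.50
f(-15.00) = 243.00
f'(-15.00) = -31.50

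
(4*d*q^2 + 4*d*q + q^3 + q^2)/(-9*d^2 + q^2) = q*(4*d*q + 4*d + q^2 + q)/(-9*d^2 + q^2)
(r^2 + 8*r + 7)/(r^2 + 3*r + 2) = (r + 7)/(r + 2)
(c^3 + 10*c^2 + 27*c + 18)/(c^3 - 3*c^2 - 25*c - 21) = (c + 6)/(c - 7)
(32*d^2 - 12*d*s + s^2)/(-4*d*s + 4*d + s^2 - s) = (-8*d + s)/(s - 1)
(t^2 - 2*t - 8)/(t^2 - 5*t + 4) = (t + 2)/(t - 1)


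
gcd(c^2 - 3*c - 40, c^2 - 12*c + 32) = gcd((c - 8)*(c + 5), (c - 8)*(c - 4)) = c - 8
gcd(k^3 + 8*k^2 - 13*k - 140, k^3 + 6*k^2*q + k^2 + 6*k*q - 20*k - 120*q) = k^2 + k - 20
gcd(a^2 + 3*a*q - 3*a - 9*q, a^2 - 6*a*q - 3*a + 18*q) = a - 3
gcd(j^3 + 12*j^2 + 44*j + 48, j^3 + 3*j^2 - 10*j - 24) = j^2 + 6*j + 8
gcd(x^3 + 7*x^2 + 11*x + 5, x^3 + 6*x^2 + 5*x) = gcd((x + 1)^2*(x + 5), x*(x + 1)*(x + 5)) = x^2 + 6*x + 5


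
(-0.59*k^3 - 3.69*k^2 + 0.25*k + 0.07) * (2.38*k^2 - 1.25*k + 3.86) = -1.4042*k^5 - 8.0447*k^4 + 2.9301*k^3 - 14.3893*k^2 + 0.8775*k + 0.2702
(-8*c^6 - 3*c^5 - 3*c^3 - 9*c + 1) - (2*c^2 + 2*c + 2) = -8*c^6 - 3*c^5 - 3*c^3 - 2*c^2 - 11*c - 1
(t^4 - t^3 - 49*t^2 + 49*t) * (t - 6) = t^5 - 7*t^4 - 43*t^3 + 343*t^2 - 294*t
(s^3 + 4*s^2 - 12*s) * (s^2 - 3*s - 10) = s^5 + s^4 - 34*s^3 - 4*s^2 + 120*s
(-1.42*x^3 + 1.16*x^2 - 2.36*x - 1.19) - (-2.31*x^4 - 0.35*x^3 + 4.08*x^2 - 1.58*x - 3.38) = 2.31*x^4 - 1.07*x^3 - 2.92*x^2 - 0.78*x + 2.19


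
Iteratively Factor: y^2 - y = (y - 1)*(y)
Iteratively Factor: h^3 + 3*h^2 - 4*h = (h - 1)*(h^2 + 4*h) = h*(h - 1)*(h + 4)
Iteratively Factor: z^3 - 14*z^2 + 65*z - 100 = (z - 5)*(z^2 - 9*z + 20) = (z - 5)^2*(z - 4)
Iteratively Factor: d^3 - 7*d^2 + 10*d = (d)*(d^2 - 7*d + 10) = d*(d - 5)*(d - 2)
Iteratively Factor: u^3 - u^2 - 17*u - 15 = (u - 5)*(u^2 + 4*u + 3) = (u - 5)*(u + 3)*(u + 1)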